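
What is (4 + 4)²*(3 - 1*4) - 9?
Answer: -73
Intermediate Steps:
(4 + 4)²*(3 - 1*4) - 9 = 8²*(3 - 4) - 9 = 64*(-1) - 9 = -64 - 9 = -73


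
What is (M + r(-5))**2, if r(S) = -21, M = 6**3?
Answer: 38025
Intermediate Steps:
M = 216
(M + r(-5))**2 = (216 - 21)**2 = 195**2 = 38025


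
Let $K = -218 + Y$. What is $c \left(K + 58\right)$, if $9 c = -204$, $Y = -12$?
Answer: $\frac{11696}{3} \approx 3898.7$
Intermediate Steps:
$c = - \frac{68}{3}$ ($c = \frac{1}{9} \left(-204\right) = - \frac{68}{3} \approx -22.667$)
$K = -230$ ($K = -218 - 12 = -230$)
$c \left(K + 58\right) = - \frac{68 \left(-230 + 58\right)}{3} = \left(- \frac{68}{3}\right) \left(-172\right) = \frac{11696}{3}$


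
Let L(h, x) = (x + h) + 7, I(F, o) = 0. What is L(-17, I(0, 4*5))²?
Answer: 100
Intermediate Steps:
L(h, x) = 7 + h + x (L(h, x) = (h + x) + 7 = 7 + h + x)
L(-17, I(0, 4*5))² = (7 - 17 + 0)² = (-10)² = 100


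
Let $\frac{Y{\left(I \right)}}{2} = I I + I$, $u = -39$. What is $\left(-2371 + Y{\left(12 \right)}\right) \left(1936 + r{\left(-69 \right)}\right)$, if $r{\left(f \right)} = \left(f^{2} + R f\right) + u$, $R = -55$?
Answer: $-21522727$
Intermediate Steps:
$r{\left(f \right)} = -39 + f^{2} - 55 f$ ($r{\left(f \right)} = \left(f^{2} - 55 f\right) - 39 = -39 + f^{2} - 55 f$)
$Y{\left(I \right)} = 2 I + 2 I^{2}$ ($Y{\left(I \right)} = 2 \left(I I + I\right) = 2 \left(I^{2} + I\right) = 2 \left(I + I^{2}\right) = 2 I + 2 I^{2}$)
$\left(-2371 + Y{\left(12 \right)}\right) \left(1936 + r{\left(-69 \right)}\right) = \left(-2371 + 2 \cdot 12 \left(1 + 12\right)\right) \left(1936 - \left(-3756 - 4761\right)\right) = \left(-2371 + 2 \cdot 12 \cdot 13\right) \left(1936 + \left(-39 + 4761 + 3795\right)\right) = \left(-2371 + 312\right) \left(1936 + 8517\right) = \left(-2059\right) 10453 = -21522727$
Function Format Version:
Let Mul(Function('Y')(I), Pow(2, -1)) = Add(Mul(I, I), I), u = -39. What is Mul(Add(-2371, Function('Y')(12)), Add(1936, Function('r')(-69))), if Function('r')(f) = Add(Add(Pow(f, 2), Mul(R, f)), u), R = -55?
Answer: -21522727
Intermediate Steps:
Function('r')(f) = Add(-39, Pow(f, 2), Mul(-55, f)) (Function('r')(f) = Add(Add(Pow(f, 2), Mul(-55, f)), -39) = Add(-39, Pow(f, 2), Mul(-55, f)))
Function('Y')(I) = Add(Mul(2, I), Mul(2, Pow(I, 2))) (Function('Y')(I) = Mul(2, Add(Mul(I, I), I)) = Mul(2, Add(Pow(I, 2), I)) = Mul(2, Add(I, Pow(I, 2))) = Add(Mul(2, I), Mul(2, Pow(I, 2))))
Mul(Add(-2371, Function('Y')(12)), Add(1936, Function('r')(-69))) = Mul(Add(-2371, Mul(2, 12, Add(1, 12))), Add(1936, Add(-39, Pow(-69, 2), Mul(-55, -69)))) = Mul(Add(-2371, Mul(2, 12, 13)), Add(1936, Add(-39, 4761, 3795))) = Mul(Add(-2371, 312), Add(1936, 8517)) = Mul(-2059, 10453) = -21522727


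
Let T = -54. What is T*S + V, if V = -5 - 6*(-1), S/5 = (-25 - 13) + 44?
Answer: -1619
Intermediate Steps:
S = 30 (S = 5*((-25 - 13) + 44) = 5*(-38 + 44) = 5*6 = 30)
V = 1 (V = -5 + 6 = 1)
T*S + V = -54*30 + 1 = -1620 + 1 = -1619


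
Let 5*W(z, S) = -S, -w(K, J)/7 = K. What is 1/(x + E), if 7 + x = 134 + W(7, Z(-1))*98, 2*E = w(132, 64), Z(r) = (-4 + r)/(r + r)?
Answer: -1/384 ≈ -0.0026042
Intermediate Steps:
Z(r) = (-4 + r)/(2*r) (Z(r) = (-4 + r)/((2*r)) = (-4 + r)*(1/(2*r)) = (-4 + r)/(2*r))
w(K, J) = -7*K
E = -462 (E = (-7*132)/2 = (½)*(-924) = -462)
W(z, S) = -S/5 (W(z, S) = (-S)/5 = -S/5)
x = 78 (x = -7 + (134 - (-4 - 1)/(10*(-1))*98) = -7 + (134 - (-1)*(-5)/10*98) = -7 + (134 - ⅕*5/2*98) = -7 + (134 - ½*98) = -7 + (134 - 49) = -7 + 85 = 78)
1/(x + E) = 1/(78 - 462) = 1/(-384) = -1/384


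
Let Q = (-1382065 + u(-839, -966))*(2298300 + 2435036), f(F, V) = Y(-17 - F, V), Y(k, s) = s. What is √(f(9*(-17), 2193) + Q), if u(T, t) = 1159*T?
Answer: 39*I*√7327073423 ≈ 3.3383e+6*I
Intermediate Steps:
f(F, V) = V
Q = -11144478678576 (Q = (-1382065 + 1159*(-839))*(2298300 + 2435036) = (-1382065 - 972401)*4733336 = -2354466*4733336 = -11144478678576)
√(f(9*(-17), 2193) + Q) = √(2193 - 11144478678576) = √(-11144478676383) = 39*I*√7327073423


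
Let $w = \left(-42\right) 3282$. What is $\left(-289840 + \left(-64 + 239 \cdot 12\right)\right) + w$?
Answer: $-424880$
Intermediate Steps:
$w = -137844$
$\left(-289840 + \left(-64 + 239 \cdot 12\right)\right) + w = \left(-289840 + \left(-64 + 239 \cdot 12\right)\right) - 137844 = \left(-289840 + \left(-64 + 2868\right)\right) - 137844 = \left(-289840 + 2804\right) - 137844 = -287036 - 137844 = -424880$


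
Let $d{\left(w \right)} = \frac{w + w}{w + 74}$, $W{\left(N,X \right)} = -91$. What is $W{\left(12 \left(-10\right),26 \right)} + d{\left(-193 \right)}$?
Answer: $- \frac{10443}{119} \approx -87.756$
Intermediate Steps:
$d{\left(w \right)} = \frac{2 w}{74 + w}$
$W{\left(12 \left(-10\right),26 \right)} + d{\left(-193 \right)} = -91 + 2 \left(-193\right) \frac{1}{74 - 193} = -91 + 2 \left(-193\right) \frac{1}{-119} = -91 + 2 \left(-193\right) \left(- \frac{1}{119}\right) = -91 + \frac{386}{119} = - \frac{10443}{119}$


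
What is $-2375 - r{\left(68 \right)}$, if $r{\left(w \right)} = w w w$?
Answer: $-316807$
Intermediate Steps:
$r{\left(w \right)} = w^{3}$ ($r{\left(w \right)} = w w^{2} = w^{3}$)
$-2375 - r{\left(68 \right)} = -2375 - 68^{3} = -2375 - 314432 = -316807$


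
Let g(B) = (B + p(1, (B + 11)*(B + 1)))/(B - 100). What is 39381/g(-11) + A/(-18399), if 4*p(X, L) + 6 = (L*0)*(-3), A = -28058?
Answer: 160855467668/459975 ≈ 3.4971e+5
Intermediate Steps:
p(X, L) = -3/2 (p(X, L) = -3/2 + ((L*0)*(-3))/4 = -3/2 + (0*(-3))/4 = -3/2 + (¼)*0 = -3/2 + 0 = -3/2)
g(B) = (-3/2 + B)/(-100 + B) (g(B) = (B - 3/2)/(B - 100) = (-3/2 + B)/(-100 + B))
39381/g(-11) + A/(-18399) = 39381/(((-3/2 - 11)/(-100 - 11))) - 28058/(-18399) = 39381/((-25/2/(-111))) - 28058*(-1/18399) = 39381/((-1/111*(-25/2))) + 28058/18399 = 39381/(25/222) + 28058/18399 = 39381*(222/25) + 28058/18399 = 8742582/25 + 28058/18399 = 160855467668/459975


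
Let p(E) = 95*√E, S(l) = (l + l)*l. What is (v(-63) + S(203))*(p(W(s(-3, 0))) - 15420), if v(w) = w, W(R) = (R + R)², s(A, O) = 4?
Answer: -1207324300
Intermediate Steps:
S(l) = 2*l² (S(l) = (2*l)*l = 2*l²)
W(R) = 4*R² (W(R) = (2*R)² = 4*R²)
(v(-63) + S(203))*(p(W(s(-3, 0))) - 15420) = (-63 + 2*203²)*(95*√(4*4²) - 15420) = (-63 + 2*41209)*(95*√(4*16) - 15420) = (-63 + 82418)*(95*√64 - 15420) = 82355*(95*8 - 15420) = 82355*(760 - 15420) = 82355*(-14660) = -1207324300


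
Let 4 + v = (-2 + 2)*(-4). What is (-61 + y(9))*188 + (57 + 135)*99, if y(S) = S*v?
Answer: 772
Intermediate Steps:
v = -4 (v = -4 + (-2 + 2)*(-4) = -4 + 0*(-4) = -4 + 0 = -4)
y(S) = -4*S (y(S) = S*(-4) = -4*S)
(-61 + y(9))*188 + (57 + 135)*99 = (-61 - 4*9)*188 + (57 + 135)*99 = (-61 - 36)*188 + 192*99 = -97*188 + 19008 = -18236 + 19008 = 772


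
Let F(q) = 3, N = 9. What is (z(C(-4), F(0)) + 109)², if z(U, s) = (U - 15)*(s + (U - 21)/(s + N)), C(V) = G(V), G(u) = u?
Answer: 1207801/144 ≈ 8387.5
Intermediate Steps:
C(V) = V
z(U, s) = (-15 + U)*(s + (-21 + U)/(9 + s)) (z(U, s) = (U - 15)*(s + (U - 21)/(s + 9)) = (-15 + U)*(s + (-21 + U)/(9 + s)))
(z(C(-4), F(0)) + 109)² = ((315 + (-4)² - 135*3 - 36*(-4) - 15*3² - 4*3² + 9*(-4)*3)/(9 + 3) + 109)² = ((315 + 16 - 405 + 144 - 15*9 - 4*9 - 108)/12 + 109)² = ((315 + 16 - 405 + 144 - 135 - 36 - 108)/12 + 109)² = ((1/12)*(-209) + 109)² = (-209/12 + 109)² = (1099/12)² = 1207801/144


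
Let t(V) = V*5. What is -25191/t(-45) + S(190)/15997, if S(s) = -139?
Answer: 44772128/399925 ≈ 111.95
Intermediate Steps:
t(V) = 5*V
-25191/t(-45) + S(190)/15997 = -25191/(5*(-45)) - 139/15997 = -25191/(-225) - 139*1/15997 = -25191*(-1/225) - 139/15997 = 2799/25 - 139/15997 = 44772128/399925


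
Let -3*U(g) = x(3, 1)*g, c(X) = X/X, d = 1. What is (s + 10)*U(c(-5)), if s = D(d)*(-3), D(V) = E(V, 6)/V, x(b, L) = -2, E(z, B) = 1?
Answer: 14/3 ≈ 4.6667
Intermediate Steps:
c(X) = 1
U(g) = 2*g/3 (U(g) = -(-2)*g/3 = 2*g/3)
D(V) = 1/V
s = -3 (s = -3/1 = 1*(-3) = -3)
(s + 10)*U(c(-5)) = (-3 + 10)*((⅔)*1) = 7*(⅔) = 14/3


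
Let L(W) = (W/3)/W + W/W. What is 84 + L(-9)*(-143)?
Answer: -320/3 ≈ -106.67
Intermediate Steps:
L(W) = 4/3 (L(W) = (W*(⅓))/W + 1 = (W/3)/W + 1 = ⅓ + 1 = 4/3)
84 + L(-9)*(-143) = 84 + (4/3)*(-143) = 84 - 572/3 = -320/3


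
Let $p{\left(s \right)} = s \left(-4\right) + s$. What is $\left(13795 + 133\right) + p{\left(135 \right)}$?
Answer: $13523$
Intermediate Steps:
$p{\left(s \right)} = - 3 s$ ($p{\left(s \right)} = - 4 s + s = - 3 s$)
$\left(13795 + 133\right) + p{\left(135 \right)} = \left(13795 + 133\right) - 405 = 13928 - 405 = 13523$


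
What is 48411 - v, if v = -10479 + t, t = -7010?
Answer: 65900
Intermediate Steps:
v = -17489 (v = -10479 - 7010 = -17489)
48411 - v = 48411 - 1*(-17489) = 48411 + 17489 = 65900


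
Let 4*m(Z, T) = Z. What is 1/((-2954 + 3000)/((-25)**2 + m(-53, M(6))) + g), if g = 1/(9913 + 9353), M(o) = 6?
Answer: 47143902/3547391 ≈ 13.290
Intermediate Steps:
m(Z, T) = Z/4
g = 1/19266 ≈ 5.1905e-5
1/((-2954 + 3000)/((-25)**2 + m(-53, M(6))) + g) = 1/((-2954 + 3000)/((-25)**2 + (1/4)*(-53)) + 1/19266) = 1/(46/(625 - 53/4) + 1/19266) = 1/(46/(2447/4) + 1/19266) = 1/(46*(4/2447) + 1/19266) = 1/(184/2447 + 1/19266) = 1/(3547391/47143902) = 47143902/3547391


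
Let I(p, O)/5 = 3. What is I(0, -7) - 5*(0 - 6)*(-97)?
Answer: -2895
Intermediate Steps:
I(p, O) = 15 (I(p, O) = 5*3 = 15)
I(0, -7) - 5*(0 - 6)*(-97) = 15 - 5*(0 - 6)*(-97) = 15 - 5*(-6)*(-97) = 15 + 30*(-97) = 15 - 2910 = -2895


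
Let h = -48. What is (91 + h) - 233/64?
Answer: 2519/64 ≈ 39.359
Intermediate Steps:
(91 + h) - 233/64 = (91 - 48) - 233/64 = 43 - 233*1/64 = 43 - 233/64 = 2519/64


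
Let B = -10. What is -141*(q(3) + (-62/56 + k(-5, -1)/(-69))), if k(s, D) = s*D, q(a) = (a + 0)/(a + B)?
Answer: 146029/644 ≈ 226.75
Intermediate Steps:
q(a) = a/(-10 + a) (q(a) = (a + 0)/(a - 10) = a/(-10 + a))
k(s, D) = D*s
-141*(q(3) + (-62/56 + k(-5, -1)/(-69))) = -141*(3/(-10 + 3) + (-62/56 - 1*(-5)/(-69))) = -141*(3/(-7) + (-62*1/56 + 5*(-1/69))) = -141*(3*(-1/7) + (-31/28 - 5/69)) = -141*(-3/7 - 2279/1932) = -141*(-3107/1932) = 146029/644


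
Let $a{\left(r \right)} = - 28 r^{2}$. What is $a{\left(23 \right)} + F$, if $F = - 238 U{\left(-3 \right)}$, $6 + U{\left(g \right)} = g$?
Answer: $-12670$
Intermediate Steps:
$U{\left(g \right)} = -6 + g$
$F = 2142$ ($F = - 238 \left(-6 - 3\right) = \left(-238\right) \left(-9\right) = 2142$)
$a{\left(23 \right)} + F = - 28 \cdot 23^{2} + 2142 = \left(-28\right) 529 + 2142 = -14812 + 2142 = -12670$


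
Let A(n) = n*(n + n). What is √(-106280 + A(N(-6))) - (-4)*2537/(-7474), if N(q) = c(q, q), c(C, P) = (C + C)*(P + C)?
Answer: -5074/3737 + 2*I*√16202 ≈ -1.3578 + 254.57*I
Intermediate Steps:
c(C, P) = 2*C*(C + P) (c(C, P) = (2*C)*(C + P) = 2*C*(C + P))
N(q) = 4*q² (N(q) = 2*q*(q + q) = 2*q*(2*q) = 4*q²)
A(n) = 2*n² (A(n) = n*(2*n) = 2*n²)
√(-106280 + A(N(-6))) - (-4)*2537/(-7474) = √(-106280 + 2*(4*(-6)²)²) - (-4)*2537/(-7474) = √(-106280 + 2*(4*36)²) - (-4)*2537*(-1/7474) = √(-106280 + 2*144²) - (-4)*(-2537)/7474 = √(-106280 + 2*20736) - 1*5074/3737 = √(-106280 + 41472) - 5074/3737 = √(-64808) - 5074/3737 = 2*I*√16202 - 5074/3737 = -5074/3737 + 2*I*√16202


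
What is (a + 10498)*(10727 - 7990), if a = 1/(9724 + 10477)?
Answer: 580435860963/20201 ≈ 2.8733e+7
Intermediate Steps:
a = 1/20201 ≈ 4.9502e-5
(a + 10498)*(10727 - 7990) = (1/20201 + 10498)*(10727 - 7990) = (212070099/20201)*2737 = 580435860963/20201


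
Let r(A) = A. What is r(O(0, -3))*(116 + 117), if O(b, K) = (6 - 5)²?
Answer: 233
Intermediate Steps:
O(b, K) = 1 (O(b, K) = 1² = 1)
r(O(0, -3))*(116 + 117) = 1*(116 + 117) = 1*233 = 233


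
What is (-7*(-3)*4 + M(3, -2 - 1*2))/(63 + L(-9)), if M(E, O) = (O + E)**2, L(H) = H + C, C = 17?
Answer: 85/71 ≈ 1.1972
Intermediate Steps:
L(H) = 17 + H (L(H) = H + 17 = 17 + H)
M(E, O) = (E + O)**2
(-7*(-3)*4 + M(3, -2 - 1*2))/(63 + L(-9)) = (-7*(-3)*4 + (3 + (-2 - 1*2))**2)/(63 + (17 - 9)) = (21*4 + (3 + (-2 - 2))**2)/(63 + 8) = (84 + (3 - 4)**2)/71 = (84 + (-1)**2)*(1/71) = (84 + 1)*(1/71) = 85*(1/71) = 85/71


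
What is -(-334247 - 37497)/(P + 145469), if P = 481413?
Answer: 185872/313441 ≈ 0.59300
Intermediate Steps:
-(-334247 - 37497)/(P + 145469) = -(-334247 - 37497)/(481413 + 145469) = -(-371744)/626882 = -1*(-185872/313441) = 185872/313441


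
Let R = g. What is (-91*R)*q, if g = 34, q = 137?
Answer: -423878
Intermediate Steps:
R = 34
(-91*R)*q = -91*34*137 = -3094*137 = -423878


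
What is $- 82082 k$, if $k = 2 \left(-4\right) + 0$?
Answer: $656656$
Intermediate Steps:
$k = -8$ ($k = -8 + 0 = -8$)
$- 82082 k = \left(-82082\right) \left(-8\right) = 656656$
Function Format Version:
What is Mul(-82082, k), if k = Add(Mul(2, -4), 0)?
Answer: 656656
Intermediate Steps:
k = -8 (k = Add(-8, 0) = -8)
Mul(-82082, k) = Mul(-82082, -8) = 656656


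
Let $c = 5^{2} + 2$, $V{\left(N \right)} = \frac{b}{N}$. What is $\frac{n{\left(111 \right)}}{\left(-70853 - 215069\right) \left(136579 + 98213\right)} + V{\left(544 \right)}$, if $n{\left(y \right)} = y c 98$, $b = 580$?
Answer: $\frac{402369742}{377396617} \approx 1.0662$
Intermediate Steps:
$V{\left(N \right)} = \frac{580}{N}$
$c = 27$ ($c = 25 + 2 = 27$)
$n{\left(y \right)} = 2646 y$ ($n{\left(y \right)} = y 27 \cdot 98 = 27 y 98 = 2646 y$)
$\frac{n{\left(111 \right)}}{\left(-70853 - 215069\right) \left(136579 + 98213\right)} + V{\left(544 \right)} = \frac{2646 \cdot 111}{\left(-70853 - 215069\right) \left(136579 + 98213\right)} + \frac{580}{544} = \frac{293706}{\left(-285922\right) 234792} + 580 \cdot \frac{1}{544} = \frac{293706}{-67132198224} + \frac{145}{136} = 293706 \left(- \frac{1}{67132198224}\right) + \frac{145}{136} = - \frac{777}{177598408} + \frac{145}{136} = \frac{402369742}{377396617}$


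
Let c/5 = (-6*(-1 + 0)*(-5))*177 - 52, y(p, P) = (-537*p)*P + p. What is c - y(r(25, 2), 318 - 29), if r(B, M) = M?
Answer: 283574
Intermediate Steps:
y(p, P) = p - 537*P*p (y(p, P) = -537*P*p + p = p - 537*P*p)
c = -26810 (c = 5*((-6*(-1 + 0)*(-5))*177 - 52) = 5*((-6*(-1)*(-5))*177 - 52) = 5*((6*(-5))*177 - 52) = 5*(-30*177 - 52) = 5*(-5310 - 52) = 5*(-5362) = -26810)
c - y(r(25, 2), 318 - 29) = -26810 - 2*(1 - 537*(318 - 29)) = -26810 - 2*(1 - 537*289) = -26810 - 2*(1 - 155193) = -26810 - 2*(-155192) = -26810 - 1*(-310384) = -26810 + 310384 = 283574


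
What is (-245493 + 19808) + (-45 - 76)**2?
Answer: -211044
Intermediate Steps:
(-245493 + 19808) + (-45 - 76)**2 = -225685 + (-121)**2 = -225685 + 14641 = -211044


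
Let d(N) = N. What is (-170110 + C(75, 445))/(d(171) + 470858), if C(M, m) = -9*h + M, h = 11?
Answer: -170134/471029 ≈ -0.36120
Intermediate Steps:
C(M, m) = -99 + M (C(M, m) = -9*11 + M = -99 + M)
(-170110 + C(75, 445))/(d(171) + 470858) = (-170110 + (-99 + 75))/(171 + 470858) = (-170110 - 24)/471029 = -170134*1/471029 = -170134/471029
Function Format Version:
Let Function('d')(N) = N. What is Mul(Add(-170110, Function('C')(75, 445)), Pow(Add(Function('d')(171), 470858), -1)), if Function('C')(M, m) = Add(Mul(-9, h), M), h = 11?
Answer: Rational(-170134, 471029) ≈ -0.36120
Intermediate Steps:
Function('C')(M, m) = Add(-99, M) (Function('C')(M, m) = Add(Mul(-9, 11), M) = Add(-99, M))
Mul(Add(-170110, Function('C')(75, 445)), Pow(Add(Function('d')(171), 470858), -1)) = Mul(Add(-170110, Add(-99, 75)), Pow(Add(171, 470858), -1)) = Mul(Add(-170110, -24), Pow(471029, -1)) = Mul(-170134, Rational(1, 471029)) = Rational(-170134, 471029)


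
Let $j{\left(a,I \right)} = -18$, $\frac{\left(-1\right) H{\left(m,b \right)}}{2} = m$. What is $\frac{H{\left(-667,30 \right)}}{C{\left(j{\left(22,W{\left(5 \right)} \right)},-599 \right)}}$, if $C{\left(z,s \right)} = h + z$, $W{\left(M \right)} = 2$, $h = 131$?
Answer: $\frac{1334}{113} \approx 11.805$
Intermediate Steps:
$H{\left(m,b \right)} = - 2 m$
$C{\left(z,s \right)} = 131 + z$
$\frac{H{\left(-667,30 \right)}}{C{\left(j{\left(22,W{\left(5 \right)} \right)},-599 \right)}} = \frac{\left(-2\right) \left(-667\right)}{131 - 18} = \frac{1334}{113}$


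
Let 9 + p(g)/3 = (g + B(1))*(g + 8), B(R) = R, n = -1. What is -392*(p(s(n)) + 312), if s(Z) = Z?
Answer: -111720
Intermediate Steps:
p(g) = -27 + 3*(1 + g)*(8 + g) (p(g) = -27 + 3*((g + 1)*(g + 8)) = -27 + 3*((1 + g)*(8 + g)) = -27 + 3*(1 + g)*(8 + g))
-392*(p(s(n)) + 312) = -392*((-3 + 3*(-1)² + 27*(-1)) + 312) = -392*((-3 + 3*1 - 27) + 312) = -392*((-3 + 3 - 27) + 312) = -392*(-27 + 312) = -392*285 = -111720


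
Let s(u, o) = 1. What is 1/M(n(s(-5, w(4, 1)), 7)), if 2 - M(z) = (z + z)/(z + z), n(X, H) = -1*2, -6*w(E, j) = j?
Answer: 1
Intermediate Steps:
w(E, j) = -j/6
n(X, H) = -2
M(z) = 1 (M(z) = 2 - (z + z)/(z + z) = 2 - 2*z/(2*z) = 2 - 2*z*1/(2*z) = 2 - 1*1 = 2 - 1 = 1)
1/M(n(s(-5, w(4, 1)), 7)) = 1/1 = 1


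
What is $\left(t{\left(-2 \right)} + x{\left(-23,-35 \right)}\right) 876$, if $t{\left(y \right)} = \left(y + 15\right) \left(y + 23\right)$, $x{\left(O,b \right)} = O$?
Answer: $219000$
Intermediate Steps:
$t{\left(y \right)} = \left(15 + y\right) \left(23 + y\right)$
$\left(t{\left(-2 \right)} + x{\left(-23,-35 \right)}\right) 876 = \left(\left(345 + \left(-2\right)^{2} + 38 \left(-2\right)\right) - 23\right) 876 = \left(\left(345 + 4 - 76\right) - 23\right) 876 = \left(273 - 23\right) 876 = 250 \cdot 876 = 219000$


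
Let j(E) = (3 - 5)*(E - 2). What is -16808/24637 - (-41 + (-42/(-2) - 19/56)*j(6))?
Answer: 35458172/172459 ≈ 205.60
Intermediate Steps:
j(E) = 4 - 2*E (j(E) = -2*(-2 + E) = 4 - 2*E)
-16808/24637 - (-41 + (-42/(-2) - 19/56)*j(6)) = -16808/24637 - (-41 + (-42/(-2) - 19/56)*(4 - 2*6)) = -16808*1/24637 - (-41 + (-42*(-½) - 19*1/56)*(4 - 12)) = -16808/24637 - (-41 + (21 - 19/56)*(-8)) = -16808/24637 - (-41 + (1157/56)*(-8)) = -16808/24637 - (-41 - 1157/7) = -16808/24637 - 1*(-1444/7) = -16808/24637 + 1444/7 = 35458172/172459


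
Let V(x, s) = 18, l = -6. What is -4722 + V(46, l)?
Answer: -4704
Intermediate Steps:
-4722 + V(46, l) = -4722 + 18 = -4704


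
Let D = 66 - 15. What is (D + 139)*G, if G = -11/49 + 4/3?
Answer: 30970/147 ≈ 210.68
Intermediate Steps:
D = 51
G = 163/147 (G = -11*1/49 + 4*(⅓) = -11/49 + 4/3 = 163/147 ≈ 1.1088)
(D + 139)*G = (51 + 139)*(163/147) = 190*(163/147) = 30970/147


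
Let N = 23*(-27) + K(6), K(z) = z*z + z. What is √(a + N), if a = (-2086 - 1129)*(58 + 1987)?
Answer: 19*I*√18214 ≈ 2564.2*I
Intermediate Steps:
K(z) = z + z² (K(z) = z² + z = z + z²)
N = -579 (N = 23*(-27) + 6*(1 + 6) = -621 + 6*7 = -621 + 42 = -579)
a = -6574675 (a = -3215*2045 = -6574675)
√(a + N) = √(-6574675 - 579) = √(-6575254) = 19*I*√18214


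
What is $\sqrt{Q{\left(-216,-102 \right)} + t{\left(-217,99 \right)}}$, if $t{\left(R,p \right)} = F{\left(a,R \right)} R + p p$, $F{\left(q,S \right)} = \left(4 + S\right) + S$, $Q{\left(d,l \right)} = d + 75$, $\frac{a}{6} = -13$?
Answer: $\sqrt{102970} \approx 320.89$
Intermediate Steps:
$a = -78$ ($a = 6 \left(-13\right) = -78$)
$Q{\left(d,l \right)} = 75 + d$
$F{\left(q,S \right)} = 4 + 2 S$
$t{\left(R,p \right)} = p^{2} + R \left(4 + 2 R\right)$ ($t{\left(R,p \right)} = \left(4 + 2 R\right) R + p p = R \left(4 + 2 R\right) + p^{2} = p^{2} + R \left(4 + 2 R\right)$)
$\sqrt{Q{\left(-216,-102 \right)} + t{\left(-217,99 \right)}} = \sqrt{\left(75 - 216\right) + \left(99^{2} + 2 \left(-217\right) \left(2 - 217\right)\right)} = \sqrt{-141 + \left(9801 + 2 \left(-217\right) \left(-215\right)\right)} = \sqrt{-141 + \left(9801 + 93310\right)} = \sqrt{-141 + 103111} = \sqrt{102970}$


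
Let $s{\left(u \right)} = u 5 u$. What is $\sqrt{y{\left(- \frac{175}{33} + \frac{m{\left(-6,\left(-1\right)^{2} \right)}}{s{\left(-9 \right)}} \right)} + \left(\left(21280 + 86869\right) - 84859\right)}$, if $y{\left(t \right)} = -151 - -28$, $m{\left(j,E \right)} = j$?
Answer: $\sqrt{23167} \approx 152.21$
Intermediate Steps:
$s{\left(u \right)} = 5 u^{2}$ ($s{\left(u \right)} = 5 u u = 5 u^{2}$)
$y{\left(t \right)} = -123$ ($y{\left(t \right)} = -151 + 28 = -123$)
$\sqrt{y{\left(- \frac{175}{33} + \frac{m{\left(-6,\left(-1\right)^{2} \right)}}{s{\left(-9 \right)}} \right)} + \left(\left(21280 + 86869\right) - 84859\right)} = \sqrt{-123 + \left(\left(21280 + 86869\right) - 84859\right)} = \sqrt{-123 + \left(108149 - 84859\right)} = \sqrt{-123 + 23290} = \sqrt{23167}$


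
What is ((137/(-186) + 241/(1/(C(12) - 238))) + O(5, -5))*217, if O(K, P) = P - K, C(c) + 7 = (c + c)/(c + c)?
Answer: -76576787/6 ≈ -1.2763e+7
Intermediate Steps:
C(c) = -6 (C(c) = -7 + (c + c)/(c + c) = -7 + (2*c)/((2*c)) = -7 + (2*c)*(1/(2*c)) = -7 + 1 = -6)
((137/(-186) + 241/(1/(C(12) - 238))) + O(5, -5))*217 = ((137/(-186) + 241/(1/(-6 - 238))) + (-5 - 1*5))*217 = ((137*(-1/186) + 241/(1/(-244))) + (-5 - 5))*217 = ((-137/186 + 241/(-1/244)) - 10)*217 = ((-137/186 + 241*(-244)) - 10)*217 = ((-137/186 - 58804) - 10)*217 = (-10937681/186 - 10)*217 = -10939541/186*217 = -76576787/6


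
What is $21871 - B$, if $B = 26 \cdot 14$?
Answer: $21507$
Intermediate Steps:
$B = 364$
$21871 - B = 21871 - 364 = 21507$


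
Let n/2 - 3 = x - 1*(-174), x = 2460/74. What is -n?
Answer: -15558/37 ≈ -420.49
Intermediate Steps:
x = 1230/37 (x = 2460*(1/74) = 1230/37 ≈ 33.243)
n = 15558/37 (n = 6 + 2*(1230/37 - 1*(-174)) = 6 + 2*(1230/37 + 174) = 6 + 2*(7668/37) = 6 + 15336/37 = 15558/37 ≈ 420.49)
-n = -1*15558/37 = -15558/37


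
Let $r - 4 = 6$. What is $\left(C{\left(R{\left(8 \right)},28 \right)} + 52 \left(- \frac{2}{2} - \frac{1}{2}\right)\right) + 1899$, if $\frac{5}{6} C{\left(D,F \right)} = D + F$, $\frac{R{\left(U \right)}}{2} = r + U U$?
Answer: $\frac{10161}{5} \approx 2032.2$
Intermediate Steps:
$r = 10$ ($r = 4 + 6 = 10$)
$R{\left(U \right)} = 20 + 2 U^{2}$ ($R{\left(U \right)} = 2 \left(10 + U U\right) = 2 \left(10 + U^{2}\right) = 20 + 2 U^{2}$)
$C{\left(D,F \right)} = \frac{6 D}{5} + \frac{6 F}{5}$ ($C{\left(D,F \right)} = \frac{6 \left(D + F\right)}{5} = \frac{6 D}{5} + \frac{6 F}{5}$)
$\left(C{\left(R{\left(8 \right)},28 \right)} + 52 \left(- \frac{2}{2} - \frac{1}{2}\right)\right) + 1899 = \left(\left(\frac{6 \left(20 + 2 \cdot 8^{2}\right)}{5} + \frac{6}{5} \cdot 28\right) + 52 \left(- \frac{2}{2} - \frac{1}{2}\right)\right) + 1899 = \left(\left(\frac{6 \left(20 + 2 \cdot 64\right)}{5} + \frac{168}{5}\right) + 52 \left(\left(-2\right) \frac{1}{2} - \frac{1}{2}\right)\right) + 1899 = \left(\left(\frac{6 \left(20 + 128\right)}{5} + \frac{168}{5}\right) + 52 \left(-1 - \frac{1}{2}\right)\right) + 1899 = \left(\left(\frac{6}{5} \cdot 148 + \frac{168}{5}\right) + 52 \left(- \frac{3}{2}\right)\right) + 1899 = \left(\left(\frac{888}{5} + \frac{168}{5}\right) - 78\right) + 1899 = \left(\frac{1056}{5} - 78\right) + 1899 = \frac{666}{5} + 1899 = \frac{10161}{5}$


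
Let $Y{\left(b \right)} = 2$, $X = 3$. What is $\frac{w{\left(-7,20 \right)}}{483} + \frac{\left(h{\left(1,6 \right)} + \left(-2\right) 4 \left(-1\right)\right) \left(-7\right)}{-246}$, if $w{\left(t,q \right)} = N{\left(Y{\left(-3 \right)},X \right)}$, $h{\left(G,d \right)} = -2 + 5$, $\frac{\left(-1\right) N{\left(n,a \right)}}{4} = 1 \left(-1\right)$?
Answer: $\frac{12725}{39606} \approx 0.32129$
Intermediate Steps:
$N{\left(n,a \right)} = 4$ ($N{\left(n,a \right)} = - 4 \cdot 1 \left(-1\right) = \left(-4\right) \left(-1\right) = 4$)
$h{\left(G,d \right)} = 3$
$w{\left(t,q \right)} = 4$
$\frac{w{\left(-7,20 \right)}}{483} + \frac{\left(h{\left(1,6 \right)} + \left(-2\right) 4 \left(-1\right)\right) \left(-7\right)}{-246} = \frac{4}{483} + \frac{\left(3 + \left(-2\right) 4 \left(-1\right)\right) \left(-7\right)}{-246} = 4 \cdot \frac{1}{483} + \left(3 - -8\right) \left(-7\right) \left(- \frac{1}{246}\right) = \frac{4}{483} + \left(3 + 8\right) \left(-7\right) \left(- \frac{1}{246}\right) = \frac{4}{483} + 11 \left(-7\right) \left(- \frac{1}{246}\right) = \frac{4}{483} - - \frac{77}{246} = \frac{4}{483} + \frac{77}{246} = \frac{12725}{39606}$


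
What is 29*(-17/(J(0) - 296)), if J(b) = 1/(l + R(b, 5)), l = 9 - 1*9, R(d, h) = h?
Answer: 5/3 ≈ 1.6667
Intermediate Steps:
l = 0 (l = 9 - 9 = 0)
J(b) = ⅕ (J(b) = 1/(0 + 5) = 1/5 = ⅕)
29*(-17/(J(0) - 296)) = 29*(-17/(⅕ - 296)) = 29*(-17/(-1479/5)) = 29*(-17*(-5/1479)) = 29*(5/87) = 5/3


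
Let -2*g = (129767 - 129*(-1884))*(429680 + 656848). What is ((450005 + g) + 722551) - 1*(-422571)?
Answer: -202528853865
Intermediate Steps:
g = -202530448992 (g = -(129767 - 129*(-1884))*(429680 + 656848)/2 = -(129767 + 243036)*1086528/2 = -372803*1086528/2 = -1/2*405060897984 = -202530448992)
((450005 + g) + 722551) - 1*(-422571) = ((450005 - 202530448992) + 722551) - 1*(-422571) = (-202529998987 + 722551) + 422571 = -202529276436 + 422571 = -202528853865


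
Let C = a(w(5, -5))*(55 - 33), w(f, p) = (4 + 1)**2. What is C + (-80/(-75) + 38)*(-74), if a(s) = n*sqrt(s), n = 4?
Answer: -36764/15 ≈ -2450.9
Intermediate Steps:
w(f, p) = 25 (w(f, p) = 5**2 = 25)
a(s) = 4*sqrt(s)
C = 440 (C = (4*sqrt(25))*(55 - 33) = (4*5)*22 = 20*22 = 440)
C + (-80/(-75) + 38)*(-74) = 440 + (-80/(-75) + 38)*(-74) = 440 + (-80*(-1/75) + 38)*(-74) = 440 + (16/15 + 38)*(-74) = 440 + (586/15)*(-74) = 440 - 43364/15 = -36764/15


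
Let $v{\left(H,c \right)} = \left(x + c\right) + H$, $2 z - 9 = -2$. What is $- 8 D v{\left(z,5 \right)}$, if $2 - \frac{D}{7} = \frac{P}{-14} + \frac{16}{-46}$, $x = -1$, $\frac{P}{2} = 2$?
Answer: $- \frac{25440}{23} \approx -1106.1$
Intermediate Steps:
$P = 4$ ($P = 2 \cdot 2 = 4$)
$z = \frac{7}{2}$ ($z = \frac{9}{2} + \frac{1}{2} \left(-2\right) = \frac{9}{2} - 1 = \frac{7}{2} \approx 3.5$)
$v{\left(H,c \right)} = -1 + H + c$ ($v{\left(H,c \right)} = \left(-1 + c\right) + H = -1 + H + c$)
$D = \frac{424}{23}$ ($D = 14 - 7 \left(\frac{4}{-14} + \frac{16}{-46}\right) = 14 - 7 \left(4 \left(- \frac{1}{14}\right) + 16 \left(- \frac{1}{46}\right)\right) = 14 - 7 \left(- \frac{2}{7} - \frac{8}{23}\right) = 14 - - \frac{102}{23} = 14 + \frac{102}{23} = \frac{424}{23} \approx 18.435$)
$- 8 D v{\left(z,5 \right)} = - 8 \frac{424 \left(-1 + \frac{7}{2} + 5\right)}{23} = - 8 \cdot \frac{424}{23} \cdot \frac{15}{2} = \left(-8\right) \frac{3180}{23} = - \frac{25440}{23}$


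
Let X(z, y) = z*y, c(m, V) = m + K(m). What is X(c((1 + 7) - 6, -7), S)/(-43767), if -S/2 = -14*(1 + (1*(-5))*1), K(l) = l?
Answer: 448/43767 ≈ 0.010236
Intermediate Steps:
c(m, V) = 2*m (c(m, V) = m + m = 2*m)
S = -112 (S = -(-28)*(1 + (1*(-5))*1) = -(-28)*(1 - 5*1) = -(-28)*(1 - 5) = -(-28)*(-4) = -2*56 = -112)
X(z, y) = y*z
X(c((1 + 7) - 6, -7), S)/(-43767) = -224*((1 + 7) - 6)/(-43767) = -224*(8 - 6)*(-1/43767) = -224*2*(-1/43767) = -112*4*(-1/43767) = -448*(-1/43767) = 448/43767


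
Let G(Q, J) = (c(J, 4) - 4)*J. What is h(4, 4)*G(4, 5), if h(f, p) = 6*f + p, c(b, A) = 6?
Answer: 280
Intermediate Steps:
h(f, p) = p + 6*f
G(Q, J) = 2*J (G(Q, J) = (6 - 4)*J = 2*J)
h(4, 4)*G(4, 5) = (4 + 6*4)*(2*5) = (4 + 24)*10 = 28*10 = 280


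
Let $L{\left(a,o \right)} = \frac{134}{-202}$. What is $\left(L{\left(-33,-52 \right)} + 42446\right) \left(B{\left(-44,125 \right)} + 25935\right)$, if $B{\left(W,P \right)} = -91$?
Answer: $\frac{110792685276}{101} \approx 1.097 \cdot 10^{9}$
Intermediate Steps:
$L{\left(a,o \right)} = - \frac{67}{101}$ ($L{\left(a,o \right)} = 134 \left(- \frac{1}{202}\right) = - \frac{67}{101}$)
$\left(L{\left(-33,-52 \right)} + 42446\right) \left(B{\left(-44,125 \right)} + 25935\right) = \left(- \frac{67}{101} + 42446\right) \left(-91 + 25935\right) = \frac{4286979}{101} \cdot 25844 = \frac{110792685276}{101}$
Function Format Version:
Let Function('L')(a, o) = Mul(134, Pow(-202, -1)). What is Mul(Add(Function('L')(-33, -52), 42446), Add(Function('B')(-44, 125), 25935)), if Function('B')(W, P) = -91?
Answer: Rational(110792685276, 101) ≈ 1.0970e+9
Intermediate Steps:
Function('L')(a, o) = Rational(-67, 101) (Function('L')(a, o) = Mul(134, Rational(-1, 202)) = Rational(-67, 101))
Mul(Add(Function('L')(-33, -52), 42446), Add(Function('B')(-44, 125), 25935)) = Mul(Add(Rational(-67, 101), 42446), Add(-91, 25935)) = Mul(Rational(4286979, 101), 25844) = Rational(110792685276, 101)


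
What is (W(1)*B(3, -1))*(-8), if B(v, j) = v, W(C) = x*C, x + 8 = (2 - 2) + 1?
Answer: 168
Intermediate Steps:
x = -7 (x = -8 + ((2 - 2) + 1) = -8 + (0 + 1) = -8 + 1 = -7)
W(C) = -7*C
(W(1)*B(3, -1))*(-8) = (-7*1*3)*(-8) = -7*3*(-8) = -21*(-8) = 168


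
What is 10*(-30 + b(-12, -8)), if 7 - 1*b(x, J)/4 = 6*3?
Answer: -740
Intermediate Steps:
b(x, J) = -44 (b(x, J) = 28 - 24*3 = 28 - 4*18 = 28 - 72 = -44)
10*(-30 + b(-12, -8)) = 10*(-30 - 44) = 10*(-74) = -740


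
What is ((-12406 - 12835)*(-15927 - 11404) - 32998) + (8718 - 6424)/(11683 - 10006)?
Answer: 1156842854615/1677 ≈ 6.8983e+8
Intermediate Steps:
((-12406 - 12835)*(-15927 - 11404) - 32998) + (8718 - 6424)/(11683 - 10006) = (-25241*(-27331) - 32998) + 2294/1677 = (689861771 - 32998) + 2294*(1/1677) = 689828773 + 2294/1677 = 1156842854615/1677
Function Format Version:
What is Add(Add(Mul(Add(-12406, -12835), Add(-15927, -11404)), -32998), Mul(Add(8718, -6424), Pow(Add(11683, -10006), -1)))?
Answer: Rational(1156842854615, 1677) ≈ 6.8983e+8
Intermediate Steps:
Add(Add(Mul(Add(-12406, -12835), Add(-15927, -11404)), -32998), Mul(Add(8718, -6424), Pow(Add(11683, -10006), -1))) = Add(Add(Mul(-25241, -27331), -32998), Mul(2294, Pow(1677, -1))) = Add(Add(689861771, -32998), Mul(2294, Rational(1, 1677))) = Add(689828773, Rational(2294, 1677)) = Rational(1156842854615, 1677)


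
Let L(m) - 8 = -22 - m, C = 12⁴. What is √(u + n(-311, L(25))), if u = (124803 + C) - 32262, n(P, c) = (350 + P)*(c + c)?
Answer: √110235 ≈ 332.02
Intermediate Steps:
C = 20736
L(m) = -14 - m (L(m) = 8 + (-22 - m) = -14 - m)
n(P, c) = 2*c*(350 + P) (n(P, c) = (350 + P)*(2*c) = 2*c*(350 + P))
u = 113277 (u = (124803 + 20736) - 32262 = 145539 - 32262 = 113277)
√(u + n(-311, L(25))) = √(113277 + 2*(-14 - 1*25)*(350 - 311)) = √(113277 + 2*(-14 - 25)*39) = √(113277 + 2*(-39)*39) = √(113277 - 3042) = √110235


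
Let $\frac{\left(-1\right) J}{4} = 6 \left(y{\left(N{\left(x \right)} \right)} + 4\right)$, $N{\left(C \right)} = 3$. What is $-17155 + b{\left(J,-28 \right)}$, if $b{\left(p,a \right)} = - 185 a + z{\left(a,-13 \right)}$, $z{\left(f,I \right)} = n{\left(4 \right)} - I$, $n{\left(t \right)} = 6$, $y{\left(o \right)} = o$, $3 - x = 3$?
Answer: $-11956$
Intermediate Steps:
$x = 0$ ($x = 3 - 3 = 0$)
$J = -168$ ($J = - 4 \cdot 6 \left(3 + 4\right) = - 4 \cdot 6 \cdot 7 = \left(-4\right) 42 = -168$)
$z{\left(f,I \right)} = 6 - I$
$b{\left(p,a \right)} = 19 - 185 a$ ($b{\left(p,a \right)} = - 185 a + \left(6 - -13\right) = - 185 a + \left(6 + 13\right) = - 185 a + 19 = 19 - 185 a$)
$-17155 + b{\left(J,-28 \right)} = -17155 + \left(19 - -5180\right) = -17155 + \left(19 + 5180\right) = -17155 + 5199 = -11956$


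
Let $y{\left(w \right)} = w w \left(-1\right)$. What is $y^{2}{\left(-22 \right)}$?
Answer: $234256$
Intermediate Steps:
$y{\left(w \right)} = - w^{2}$ ($y{\left(w \right)} = w^{2} \left(-1\right) = - w^{2}$)
$y^{2}{\left(-22 \right)} = \left(- \left(-22\right)^{2}\right)^{2} = \left(\left(-1\right) 484\right)^{2} = \left(-484\right)^{2} = 234256$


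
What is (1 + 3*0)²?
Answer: 1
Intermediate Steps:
(1 + 3*0)² = (1 + 0)² = 1² = 1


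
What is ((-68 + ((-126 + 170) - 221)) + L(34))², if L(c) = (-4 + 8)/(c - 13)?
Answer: 26429881/441 ≈ 59932.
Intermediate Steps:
L(c) = 4/(-13 + c)
((-68 + ((-126 + 170) - 221)) + L(34))² = ((-68 + ((-126 + 170) - 221)) + 4/(-13 + 34))² = ((-68 + (44 - 221)) + 4/21)² = ((-68 - 177) + 4*(1/21))² = (-245 + 4/21)² = (-5141/21)² = 26429881/441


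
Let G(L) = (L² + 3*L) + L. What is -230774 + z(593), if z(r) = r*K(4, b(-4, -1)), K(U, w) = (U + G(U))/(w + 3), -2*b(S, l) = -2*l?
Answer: -220100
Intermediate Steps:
G(L) = L² + 4*L
b(S, l) = l (b(S, l) = -(-1)*l = l)
K(U, w) = (U + U*(4 + U))/(3 + w) (K(U, w) = (U + U*(4 + U))/(w + 3) = (U + U*(4 + U))/(3 + w))
z(r) = 18*r (z(r) = r*(4*(5 + 4)/(3 - 1)) = r*(4*9/2) = r*(4*(½)*9) = r*18 = 18*r)
-230774 + z(593) = -230774 + 18*593 = -230774 + 10674 = -220100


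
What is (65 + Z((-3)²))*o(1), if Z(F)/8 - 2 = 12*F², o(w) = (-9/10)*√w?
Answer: -70713/10 ≈ -7071.3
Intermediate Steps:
o(w) = -9*√w/10 (o(w) = (-9*⅒)*√w = -9*√w/10)
Z(F) = 16 + 96*F² (Z(F) = 16 + 8*(12*F²) = 16 + 96*F²)
(65 + Z((-3)²))*o(1) = (65 + (16 + 96*((-3)²)²))*(-9*√1/10) = (65 + (16 + 96*9²))*(-9/10*1) = (65 + (16 + 96*81))*(-9/10) = (65 + (16 + 7776))*(-9/10) = (65 + 7792)*(-9/10) = 7857*(-9/10) = -70713/10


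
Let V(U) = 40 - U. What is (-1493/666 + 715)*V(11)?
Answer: 13766213/666 ≈ 20670.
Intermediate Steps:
(-1493/666 + 715)*V(11) = (-1493/666 + 715)*(40 - 1*11) = (-1493*1/666 + 715)*(40 - 11) = (-1493/666 + 715)*29 = (474697/666)*29 = 13766213/666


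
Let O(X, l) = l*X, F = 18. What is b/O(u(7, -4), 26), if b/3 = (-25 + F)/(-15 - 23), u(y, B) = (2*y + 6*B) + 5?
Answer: -21/4940 ≈ -0.0042510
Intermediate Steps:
u(y, B) = 5 + 2*y + 6*B
O(X, l) = X*l
b = 21/38 (b = 3*((-25 + 18)/(-15 - 23)) = 3*(-7/(-38)) = 3*(-7*(-1/38)) = 3*(7/38) = 21/38 ≈ 0.55263)
b/O(u(7, -4), 26) = (21/38)/((5 + 2*7 + 6*(-4))*26) = (21/38)/((5 + 14 - 24)*26) = (21/38)/(-5*26) = (21/38)/(-130) = -1/130*21/38 = -21/4940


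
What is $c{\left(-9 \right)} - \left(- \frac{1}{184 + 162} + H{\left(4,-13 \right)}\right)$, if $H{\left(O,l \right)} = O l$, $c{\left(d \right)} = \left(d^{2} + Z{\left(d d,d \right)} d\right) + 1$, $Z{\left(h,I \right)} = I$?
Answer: $\frac{74391}{346} \approx 215.0$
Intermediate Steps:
$c{\left(d \right)} = 1 + 2 d^{2}$ ($c{\left(d \right)} = \left(d^{2} + d d\right) + 1 = \left(d^{2} + d^{2}\right) + 1 = 2 d^{2} + 1 = 1 + 2 d^{2}$)
$c{\left(-9 \right)} - \left(- \frac{1}{184 + 162} + H{\left(4,-13 \right)}\right) = \left(1 + 2 \left(-9\right)^{2}\right) + \left(\frac{1}{184 + 162} - 4 \left(-13\right)\right) = \left(1 + 2 \cdot 81\right) + \left(\frac{1}{346} - -52\right) = \left(1 + 162\right) + \left(\frac{1}{346} + 52\right) = 163 + \frac{17993}{346} = \frac{74391}{346}$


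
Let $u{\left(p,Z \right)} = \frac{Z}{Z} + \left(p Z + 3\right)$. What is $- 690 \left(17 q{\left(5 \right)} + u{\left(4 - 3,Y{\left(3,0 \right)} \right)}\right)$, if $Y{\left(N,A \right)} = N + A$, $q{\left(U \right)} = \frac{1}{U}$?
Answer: $-7176$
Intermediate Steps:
$Y{\left(N,A \right)} = A + N$
$u{\left(p,Z \right)} = 4 + Z p$ ($u{\left(p,Z \right)} = 1 + \left(Z p + 3\right) = 1 + \left(3 + Z p\right) = 4 + Z p$)
$- 690 \left(17 q{\left(5 \right)} + u{\left(4 - 3,Y{\left(3,0 \right)} \right)}\right) = - 690 \left(\frac{17}{5} + \left(4 + \left(0 + 3\right) \left(4 - 3\right)\right)\right) = - 690 \left(17 \cdot \frac{1}{5} + \left(4 + 3 \cdot 1\right)\right) = - 690 \left(\frac{17}{5} + \left(4 + 3\right)\right) = - 690 \left(\frac{17}{5} + 7\right) = \left(-690\right) \frac{52}{5} = -7176$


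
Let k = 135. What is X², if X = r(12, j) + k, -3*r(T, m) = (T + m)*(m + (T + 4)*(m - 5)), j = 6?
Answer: 9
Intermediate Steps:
r(T, m) = -(T + m)*(m + (-5 + m)*(4 + T))/3 (r(T, m) = -(T + m)*(m + (T + 4)*(m - 5))/3 = -(T + m)*(m + (4 + T)*(-5 + m))/3 = -(T + m)*(m + (-5 + m)*(4 + T))/3)
X = 3 (X = (-5/3*6² + (5/3)*12² + (20/3)*12 + (20/3)*6 - ⅓*12*6² - ⅓*6*12²) + 135 = (-5/3*36 + (5/3)*144 + 80 + 40 - ⅓*12*36 - ⅓*6*144) + 135 = (-60 + 240 + 80 + 40 - 144 - 288) + 135 = -132 + 135 = 3)
X² = 3² = 9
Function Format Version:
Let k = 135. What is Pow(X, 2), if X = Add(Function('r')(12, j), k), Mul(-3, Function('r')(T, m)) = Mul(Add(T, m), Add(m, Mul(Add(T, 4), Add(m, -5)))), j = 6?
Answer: 9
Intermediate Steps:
Function('r')(T, m) = Mul(Rational(-1, 3), Add(T, m), Add(m, Mul(Add(-5, m), Add(4, T)))) (Function('r')(T, m) = Mul(Rational(-1, 3), Mul(Add(T, m), Add(m, Mul(Add(T, 4), Add(m, -5))))) = Mul(Rational(-1, 3), Mul(Add(T, m), Add(m, Mul(Add(4, T), Add(-5, m))))) = Mul(Rational(-1, 3), Mul(Add(T, m), Add(m, Mul(Add(-5, m), Add(4, T))))) = Mul(Rational(-1, 3), Add(T, m), Add(m, Mul(Add(-5, m), Add(4, T)))))
X = 3 (X = Add(Add(Mul(Rational(-5, 3), Pow(6, 2)), Mul(Rational(5, 3), Pow(12, 2)), Mul(Rational(20, 3), 12), Mul(Rational(20, 3), 6), Mul(Rational(-1, 3), 12, Pow(6, 2)), Mul(Rational(-1, 3), 6, Pow(12, 2))), 135) = Add(Add(Mul(Rational(-5, 3), 36), Mul(Rational(5, 3), 144), 80, 40, Mul(Rational(-1, 3), 12, 36), Mul(Rational(-1, 3), 6, 144)), 135) = Add(Add(-60, 240, 80, 40, -144, -288), 135) = Add(-132, 135) = 3)
Pow(X, 2) = Pow(3, 2) = 9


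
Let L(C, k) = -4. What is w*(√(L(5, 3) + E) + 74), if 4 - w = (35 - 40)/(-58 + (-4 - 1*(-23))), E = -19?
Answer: 11174/39 + 151*I*√23/39 ≈ 286.51 + 18.568*I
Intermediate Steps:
w = 151/39 (w = 4 - (35 - 40)/(-58 + (-4 - 1*(-23))) = 4 - (-5)/(-58 + (-4 + 23)) = 4 - (-5)/(-58 + 19) = 4 - (-5)/(-39) = 4 - (-5)*(-1)/39 = 4 - 1*5/39 = 4 - 5/39 = 151/39 ≈ 3.8718)
w*(√(L(5, 3) + E) + 74) = 151*(√(-4 - 19) + 74)/39 = 151*(√(-23) + 74)/39 = 151*(I*√23 + 74)/39 = 151*(74 + I*√23)/39 = 11174/39 + 151*I*√23/39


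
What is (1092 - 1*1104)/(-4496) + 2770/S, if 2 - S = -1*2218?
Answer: 156007/124764 ≈ 1.2504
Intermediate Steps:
S = 2220 (S = 2 - (-1)*2218 = 2 - 1*(-2218) = 2 + 2218 = 2220)
(1092 - 1*1104)/(-4496) + 2770/S = (1092 - 1*1104)/(-4496) + 2770/2220 = (1092 - 1104)*(-1/4496) + 2770*(1/2220) = -12*(-1/4496) + 277/222 = 3/1124 + 277/222 = 156007/124764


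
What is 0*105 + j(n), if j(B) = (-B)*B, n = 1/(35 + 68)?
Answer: -1/10609 ≈ -9.4260e-5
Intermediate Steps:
n = 1/103 ≈ 0.0097087
j(B) = -B²
0*105 + j(n) = 0*105 - (1/103)² = 0 - 1*1/10609 = 0 - 1/10609 = -1/10609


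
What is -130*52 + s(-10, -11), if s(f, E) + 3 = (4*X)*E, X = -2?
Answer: -6675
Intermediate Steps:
s(f, E) = -3 - 8*E (s(f, E) = -3 + (4*(-2))*E = -3 - 8*E)
-130*52 + s(-10, -11) = -130*52 + (-3 - 8*(-11)) = -6760 + (-3 + 88) = -6760 + 85 = -6675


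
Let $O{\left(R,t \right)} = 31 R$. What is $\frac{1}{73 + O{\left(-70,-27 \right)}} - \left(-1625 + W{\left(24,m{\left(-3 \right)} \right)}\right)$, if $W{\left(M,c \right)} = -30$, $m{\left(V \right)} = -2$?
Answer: $\frac{3470534}{2097} \approx 1655.0$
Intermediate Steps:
$\frac{1}{73 + O{\left(-70,-27 \right)}} - \left(-1625 + W{\left(24,m{\left(-3 \right)} \right)}\right) = \frac{1}{73 + 31 \left(-70\right)} + \left(1625 - -30\right) = \frac{1}{73 - 2170} + \left(1625 + 30\right) = \frac{1}{-2097} + 1655 = - \frac{1}{2097} + 1655 = \frac{3470534}{2097}$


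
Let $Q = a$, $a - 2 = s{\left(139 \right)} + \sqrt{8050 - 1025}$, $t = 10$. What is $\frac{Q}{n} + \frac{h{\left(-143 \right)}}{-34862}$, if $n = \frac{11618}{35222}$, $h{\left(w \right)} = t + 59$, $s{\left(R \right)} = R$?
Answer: $\frac{86567209341}{202513358} + \frac{88055 \sqrt{281}}{5809} \approx 681.56$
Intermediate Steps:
$h{\left(w \right)} = 69$ ($h{\left(w \right)} = 10 + 59 = 69$)
$a = 141 + 5 \sqrt{281}$ ($a = 2 + \left(139 + \sqrt{8050 - 1025}\right) = 2 + \left(139 + \sqrt{7025}\right) = 2 + \left(139 + 5 \sqrt{281}\right) = 141 + 5 \sqrt{281} \approx 224.82$)
$Q = 141 + 5 \sqrt{281} \approx 224.82$
$n = \frac{5809}{17611}$ ($n = 11618 \cdot \frac{1}{35222} = \frac{5809}{17611} \approx 0.32985$)
$\frac{Q}{n} + \frac{h{\left(-143 \right)}}{-34862} = \frac{141 + 5 \sqrt{281}}{\frac{5809}{17611}} + \frac{69}{-34862} = \left(141 + 5 \sqrt{281}\right) \frac{17611}{5809} + 69 \left(- \frac{1}{34862}\right) = \left(\frac{2483151}{5809} + \frac{88055 \sqrt{281}}{5809}\right) - \frac{69}{34862} = \frac{86567209341}{202513358} + \frac{88055 \sqrt{281}}{5809}$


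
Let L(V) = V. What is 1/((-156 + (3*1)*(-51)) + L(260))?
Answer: -1/49 ≈ -0.020408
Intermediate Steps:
1/((-156 + (3*1)*(-51)) + L(260)) = 1/((-156 + (3*1)*(-51)) + 260) = 1/((-156 + 3*(-51)) + 260) = 1/((-156 - 153) + 260) = 1/(-309 + 260) = 1/(-49) = -1/49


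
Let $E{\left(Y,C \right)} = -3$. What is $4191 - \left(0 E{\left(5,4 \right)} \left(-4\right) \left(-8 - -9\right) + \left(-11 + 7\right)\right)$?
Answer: $4195$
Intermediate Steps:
$4191 - \left(0 E{\left(5,4 \right)} \left(-4\right) \left(-8 - -9\right) + \left(-11 + 7\right)\right) = 4191 - \left(0 \left(-3\right) \left(-4\right) \left(-8 - -9\right) + \left(-11 + 7\right)\right) = 4191 - \left(0 \left(-4\right) \left(-8 + 9\right) - 4\right) = 4191 - \left(0 \cdot 1 - 4\right) = 4191 - \left(0 - 4\right) = 4191 - -4 = 4191 + 4 = 4195$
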